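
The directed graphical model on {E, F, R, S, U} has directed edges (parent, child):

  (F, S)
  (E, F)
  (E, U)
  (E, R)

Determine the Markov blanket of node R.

Recall MB(v) = parents ∪ children ∪ spouses, where spouses are the other parents of v's children.
Pa(R) = {E}.
Ch(R) = {}.
R has no children, so there are no co-parents.
Union: {E} ∪ {} ∪ {} = {E}.

{E}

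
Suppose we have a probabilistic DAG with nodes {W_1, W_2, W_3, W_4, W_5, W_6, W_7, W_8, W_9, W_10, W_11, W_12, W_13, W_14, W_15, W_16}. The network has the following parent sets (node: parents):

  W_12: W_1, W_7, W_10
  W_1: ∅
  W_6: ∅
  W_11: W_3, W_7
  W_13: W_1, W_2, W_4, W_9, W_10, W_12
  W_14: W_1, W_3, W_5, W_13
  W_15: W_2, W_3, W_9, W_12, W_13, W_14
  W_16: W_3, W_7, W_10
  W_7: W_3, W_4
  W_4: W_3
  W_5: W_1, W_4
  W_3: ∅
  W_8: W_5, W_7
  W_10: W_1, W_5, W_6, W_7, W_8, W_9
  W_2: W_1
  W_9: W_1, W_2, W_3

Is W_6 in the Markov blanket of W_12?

Recall MB(v) = parents ∪ children ∪ spouses, where spouses are the other parents of v's children.
Pa(W_12) = {W_1, W_7, W_10}.
Ch(W_12) = {W_13, W_15}.
Other parents of W_12's children:
  W_13 also has parents W_1, W_2, W_4, W_9, W_10.
  W_15 also has parents W_2, W_3, W_9, W_13, W_14.
MB(W_12) = {W_1, W_2, W_3, W_4, W_7, W_9, W_10, W_13, W_14, W_15}; W_6 is not in this set.

No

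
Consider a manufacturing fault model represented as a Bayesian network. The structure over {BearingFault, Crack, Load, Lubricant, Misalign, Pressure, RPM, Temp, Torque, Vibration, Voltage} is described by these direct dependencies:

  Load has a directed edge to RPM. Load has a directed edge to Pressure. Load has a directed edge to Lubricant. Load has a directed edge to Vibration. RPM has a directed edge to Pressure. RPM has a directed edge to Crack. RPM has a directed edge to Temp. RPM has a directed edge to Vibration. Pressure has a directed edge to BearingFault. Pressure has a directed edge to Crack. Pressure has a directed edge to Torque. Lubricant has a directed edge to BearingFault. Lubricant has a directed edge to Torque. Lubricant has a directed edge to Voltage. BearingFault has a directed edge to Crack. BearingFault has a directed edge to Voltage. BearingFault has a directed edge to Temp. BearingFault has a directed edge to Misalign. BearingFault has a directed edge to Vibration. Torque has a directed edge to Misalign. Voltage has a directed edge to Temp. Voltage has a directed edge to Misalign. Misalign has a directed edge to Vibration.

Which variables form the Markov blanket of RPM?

{BearingFault, Crack, Load, Misalign, Pressure, Temp, Vibration, Voltage}

A node's Markov blanket = Pa ∪ Ch ∪ (parents of Ch other than the node itself).
Pa(RPM) = {Load}.
RPM's children: Crack, Pressure, Temp, Vibration.
Other parents of RPM's children:
  Pressure's other parent is Load.
  Crack's other parents are BearingFault, Pressure.
  parents(Temp) \ {RPM} = {BearingFault, Voltage}.
  parents(Vibration) \ {RPM} = {BearingFault, Load, Misalign}.
MB(RPM) = {BearingFault, Crack, Load, Misalign, Pressure, Temp, Vibration, Voltage}.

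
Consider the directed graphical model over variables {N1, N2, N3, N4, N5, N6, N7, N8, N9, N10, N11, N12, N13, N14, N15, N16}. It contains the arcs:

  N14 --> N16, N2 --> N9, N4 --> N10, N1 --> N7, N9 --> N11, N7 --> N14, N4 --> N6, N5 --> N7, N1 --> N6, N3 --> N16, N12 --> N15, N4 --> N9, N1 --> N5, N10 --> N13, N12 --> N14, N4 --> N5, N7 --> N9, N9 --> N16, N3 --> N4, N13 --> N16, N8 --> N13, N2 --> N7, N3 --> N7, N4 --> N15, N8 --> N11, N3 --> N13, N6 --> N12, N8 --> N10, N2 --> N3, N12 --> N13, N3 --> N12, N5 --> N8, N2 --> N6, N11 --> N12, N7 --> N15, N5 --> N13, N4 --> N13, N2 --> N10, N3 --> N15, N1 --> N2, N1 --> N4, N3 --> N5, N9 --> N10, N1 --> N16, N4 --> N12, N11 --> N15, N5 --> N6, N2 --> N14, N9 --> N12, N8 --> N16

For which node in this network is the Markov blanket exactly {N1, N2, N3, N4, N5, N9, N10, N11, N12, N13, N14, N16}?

The target node must have every member of {N1, N2, N3, N4, N5, N9, N10, N11, N12, N13, N14, N16} as a parent, child, or co-parent, and no others.
Parents of N8: N5; children: N10, N11, N13, N16; co-parents: N1, N2, N3, N4, N5, N9, N10, N12, N13, N14.
These exactly cover the given set, so the node is N8.

N8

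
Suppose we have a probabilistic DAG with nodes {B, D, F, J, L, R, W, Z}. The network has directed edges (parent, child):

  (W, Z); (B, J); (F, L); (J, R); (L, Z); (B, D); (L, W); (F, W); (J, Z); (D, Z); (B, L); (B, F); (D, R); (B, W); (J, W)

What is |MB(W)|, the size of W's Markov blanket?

A node's Markov blanket = Pa ∪ Ch ∪ (parents of Ch other than the node itself).
W has child Z.
Pa(W) = {B, F, J, L}.
For each child, the remaining parents (spouses of W):
  Z: D, J, L
MB(W) = {B, D, F, J, L, Z}, which has 6 nodes.

6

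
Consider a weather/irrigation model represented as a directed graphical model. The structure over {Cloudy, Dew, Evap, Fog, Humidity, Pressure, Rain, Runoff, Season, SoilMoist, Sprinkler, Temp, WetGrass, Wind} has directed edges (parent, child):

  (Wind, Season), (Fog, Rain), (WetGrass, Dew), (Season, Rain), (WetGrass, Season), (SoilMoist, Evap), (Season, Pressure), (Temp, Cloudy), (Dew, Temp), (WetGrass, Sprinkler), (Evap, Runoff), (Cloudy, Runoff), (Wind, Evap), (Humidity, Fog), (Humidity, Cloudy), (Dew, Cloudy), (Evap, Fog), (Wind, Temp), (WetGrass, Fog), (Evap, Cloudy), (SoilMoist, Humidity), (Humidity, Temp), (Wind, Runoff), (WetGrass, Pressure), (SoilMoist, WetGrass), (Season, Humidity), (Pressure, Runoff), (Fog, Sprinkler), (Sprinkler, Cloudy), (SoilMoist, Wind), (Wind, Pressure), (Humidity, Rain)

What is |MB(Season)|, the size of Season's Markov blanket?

7

Season has parents WetGrass, Wind.
Ch(Season) = {Humidity, Pressure, Rain}.
For each child, the remaining parents (spouses of Season):
  parents(Humidity) \ {Season} = {SoilMoist}.
  Pressure also has parents WetGrass, Wind.
  Rain also has parents Fog, Humidity.
MB(Season) = {Fog, Humidity, Pressure, Rain, SoilMoist, WetGrass, Wind}, which has 7 nodes.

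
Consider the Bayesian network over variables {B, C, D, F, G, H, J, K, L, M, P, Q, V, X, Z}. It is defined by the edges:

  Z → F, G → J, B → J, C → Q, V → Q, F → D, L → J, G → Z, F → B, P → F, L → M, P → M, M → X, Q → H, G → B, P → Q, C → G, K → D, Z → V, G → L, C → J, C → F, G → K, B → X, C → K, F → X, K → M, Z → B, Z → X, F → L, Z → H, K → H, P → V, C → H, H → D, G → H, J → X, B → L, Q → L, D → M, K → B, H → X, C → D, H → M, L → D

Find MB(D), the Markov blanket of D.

{C, F, H, K, L, M, P}

D has parents C, F, H, K, L.
Ch(D) = {M}.
For each child, the remaining parents (spouses of D):
  M also has parents H, K, L, P.
Union: {C, F, H, K, L} ∪ {M} ∪ {H, K, L, P} = {C, F, H, K, L, M, P}.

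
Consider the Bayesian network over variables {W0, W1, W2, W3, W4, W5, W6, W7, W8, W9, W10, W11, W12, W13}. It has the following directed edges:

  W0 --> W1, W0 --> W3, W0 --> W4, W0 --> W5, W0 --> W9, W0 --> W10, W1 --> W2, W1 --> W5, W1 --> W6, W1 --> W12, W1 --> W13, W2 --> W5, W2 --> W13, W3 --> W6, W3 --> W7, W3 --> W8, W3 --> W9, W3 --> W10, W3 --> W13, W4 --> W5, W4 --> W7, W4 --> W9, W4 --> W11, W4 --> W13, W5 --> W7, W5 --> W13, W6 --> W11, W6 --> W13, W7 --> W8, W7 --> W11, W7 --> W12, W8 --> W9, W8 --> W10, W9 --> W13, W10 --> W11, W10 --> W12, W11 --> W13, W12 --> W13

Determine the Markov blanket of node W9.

{W0, W1, W2, W3, W4, W5, W6, W8, W11, W12, W13}

Parents of W9: W0, W3, W4, W8.
W9's children: W13.
Other parents of W9's children:
  parents(W13) \ {W9} = {W1, W2, W3, W4, W5, W6, W11, W12}.
Taking the union gives {W0, W1, W2, W3, W4, W5, W6, W8, W11, W12, W13}.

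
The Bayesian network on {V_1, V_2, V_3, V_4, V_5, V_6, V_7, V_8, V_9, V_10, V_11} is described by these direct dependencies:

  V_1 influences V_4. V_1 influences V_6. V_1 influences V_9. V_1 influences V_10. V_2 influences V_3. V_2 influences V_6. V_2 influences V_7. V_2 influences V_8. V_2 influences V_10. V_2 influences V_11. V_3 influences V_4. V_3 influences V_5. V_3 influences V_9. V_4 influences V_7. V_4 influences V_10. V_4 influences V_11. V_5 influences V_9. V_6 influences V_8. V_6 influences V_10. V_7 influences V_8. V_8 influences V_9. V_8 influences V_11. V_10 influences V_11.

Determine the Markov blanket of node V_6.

{V_1, V_2, V_4, V_7, V_8, V_10}

The Markov blanket of a node is its parents, its children, and the other parents of its children.
Children of V_6: V_8, V_10.
Pa(V_6) = {V_1, V_2}.
Parents of each child, excluding V_6:
  V_8 also has parents V_2, V_7.
  V_10 also has parents V_1, V_2, V_4.
Taking the union gives {V_1, V_2, V_4, V_7, V_8, V_10}.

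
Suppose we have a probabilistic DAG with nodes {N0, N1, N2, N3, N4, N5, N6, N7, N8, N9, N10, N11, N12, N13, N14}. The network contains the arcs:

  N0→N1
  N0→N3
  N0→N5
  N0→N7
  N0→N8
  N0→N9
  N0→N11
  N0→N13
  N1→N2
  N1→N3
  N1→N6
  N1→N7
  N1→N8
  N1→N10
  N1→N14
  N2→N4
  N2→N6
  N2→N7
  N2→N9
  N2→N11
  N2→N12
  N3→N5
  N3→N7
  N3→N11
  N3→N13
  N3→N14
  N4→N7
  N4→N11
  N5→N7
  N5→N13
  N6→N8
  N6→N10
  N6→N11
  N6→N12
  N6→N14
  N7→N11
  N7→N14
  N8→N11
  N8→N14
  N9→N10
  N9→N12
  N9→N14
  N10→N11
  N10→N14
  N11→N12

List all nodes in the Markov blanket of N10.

{N0, N1, N2, N3, N4, N6, N7, N8, N9, N11, N14}

The Markov blanket of a node is its parents, its children, and the other parents of its children.
Ch(N10) = {N11, N14}.
N10 has parents N1, N6, N9.
Co-parents of N10 (other parents of its children):
  N11: N0, N2, N3, N4, N6, N7, N8
  N14: N1, N3, N6, N7, N8, N9
Union: {N1, N6, N9} ∪ {N11, N14} ∪ {N0, N1, N2, N3, N4, N6, N7, N8, N9} = {N0, N1, N2, N3, N4, N6, N7, N8, N9, N11, N14}.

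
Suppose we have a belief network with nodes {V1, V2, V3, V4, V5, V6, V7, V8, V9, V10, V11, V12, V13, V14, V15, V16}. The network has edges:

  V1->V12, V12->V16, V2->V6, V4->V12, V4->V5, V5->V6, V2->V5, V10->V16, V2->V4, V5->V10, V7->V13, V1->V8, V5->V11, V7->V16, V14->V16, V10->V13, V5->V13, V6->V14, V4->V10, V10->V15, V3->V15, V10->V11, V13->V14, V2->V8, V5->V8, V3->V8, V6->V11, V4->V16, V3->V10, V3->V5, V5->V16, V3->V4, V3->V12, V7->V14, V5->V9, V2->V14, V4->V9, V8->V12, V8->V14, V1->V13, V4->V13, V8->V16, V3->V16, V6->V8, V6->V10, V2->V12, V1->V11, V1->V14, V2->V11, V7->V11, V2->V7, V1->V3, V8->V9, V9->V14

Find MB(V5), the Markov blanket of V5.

Recall MB(v) = parents ∪ children ∪ spouses, where spouses are the other parents of v's children.
Ch(V5) = {V6, V8, V9, V10, V11, V13, V16}.
V5 has parents V2, V3, V4.
For each child, the remaining parents (spouses of V5):
  V6's other parent is V2.
  V8 also has parents V1, V2, V3, V6.
  V9's other parents are V4, V8.
  V10 also has parents V3, V4, V6.
  V11 also has parents V1, V2, V6, V7, V10.
  V13's other parents are V1, V4, V7, V10.
  V16's other parents are V3, V4, V7, V8, V10, V12, V14.
Union: {V2, V3, V4} ∪ {V6, V8, V9, V10, V11, V13, V16} ∪ {V1, V2, V3, V4, V6, V7, V8, V10, V12, V14} = {V1, V2, V3, V4, V6, V7, V8, V9, V10, V11, V12, V13, V14, V16}.

{V1, V2, V3, V4, V6, V7, V8, V9, V10, V11, V12, V13, V14, V16}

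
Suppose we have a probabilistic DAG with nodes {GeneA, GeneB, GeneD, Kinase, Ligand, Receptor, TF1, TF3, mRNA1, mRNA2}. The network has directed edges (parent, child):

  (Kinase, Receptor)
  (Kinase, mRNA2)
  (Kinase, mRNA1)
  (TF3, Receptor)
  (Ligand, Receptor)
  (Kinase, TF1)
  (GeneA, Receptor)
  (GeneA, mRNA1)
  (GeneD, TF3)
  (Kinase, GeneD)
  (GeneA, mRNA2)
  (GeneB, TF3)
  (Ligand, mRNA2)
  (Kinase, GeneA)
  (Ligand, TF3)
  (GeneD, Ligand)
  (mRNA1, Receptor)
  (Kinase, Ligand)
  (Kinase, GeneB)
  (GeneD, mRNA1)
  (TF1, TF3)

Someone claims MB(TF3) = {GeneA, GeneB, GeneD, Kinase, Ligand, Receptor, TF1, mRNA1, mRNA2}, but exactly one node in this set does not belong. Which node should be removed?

mRNA2

Parents of TF3: GeneB, GeneD, Ligand, TF1.
Children of TF3: Receptor.
Other parents of TF3's children:
  Receptor: GeneA, Kinase, Ligand, mRNA1
MB(TF3) = {GeneA, GeneB, GeneD, Kinase, Ligand, Receptor, TF1, mRNA1}.
mRNA2 is neither a parent, child, nor co-parent of TF3, so it does not belong.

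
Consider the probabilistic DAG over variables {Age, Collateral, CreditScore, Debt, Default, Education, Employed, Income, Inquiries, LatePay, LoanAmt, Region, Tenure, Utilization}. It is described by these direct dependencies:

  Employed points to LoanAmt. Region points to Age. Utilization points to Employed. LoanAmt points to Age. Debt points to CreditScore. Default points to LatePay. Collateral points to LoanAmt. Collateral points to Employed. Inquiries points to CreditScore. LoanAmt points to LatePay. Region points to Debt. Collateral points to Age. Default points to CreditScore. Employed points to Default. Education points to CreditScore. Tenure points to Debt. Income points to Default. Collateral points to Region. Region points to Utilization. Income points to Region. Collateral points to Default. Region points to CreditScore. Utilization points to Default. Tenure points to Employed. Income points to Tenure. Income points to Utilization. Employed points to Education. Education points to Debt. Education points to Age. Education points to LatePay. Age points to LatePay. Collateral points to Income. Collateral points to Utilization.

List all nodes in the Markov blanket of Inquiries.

Ch(Inquiries) = {CreditScore}.
Inquiries's parents: none.
Co-parents of Inquiries (other parents of its children):
  CreditScore: Debt, Default, Education, Region
MB(Inquiries) = {CreditScore, Debt, Default, Education, Region}.

{CreditScore, Debt, Default, Education, Region}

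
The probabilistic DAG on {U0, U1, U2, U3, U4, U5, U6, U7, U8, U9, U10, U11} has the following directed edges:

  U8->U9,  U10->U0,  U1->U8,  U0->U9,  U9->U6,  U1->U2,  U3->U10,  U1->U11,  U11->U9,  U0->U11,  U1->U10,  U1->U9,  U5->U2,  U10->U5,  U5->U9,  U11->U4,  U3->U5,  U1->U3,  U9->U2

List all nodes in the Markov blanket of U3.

{U1, U5, U10}

A node's Markov blanket = Pa ∪ Ch ∪ (parents of Ch other than the node itself).
Parents of U3: U1.
Children of U3: U5, U10.
For each child, the remaining parents (spouses of U3):
  U10's other parent is U1.
  U5's other parent is U10.
So the Markov blanket of U3 is {U1, U5, U10}.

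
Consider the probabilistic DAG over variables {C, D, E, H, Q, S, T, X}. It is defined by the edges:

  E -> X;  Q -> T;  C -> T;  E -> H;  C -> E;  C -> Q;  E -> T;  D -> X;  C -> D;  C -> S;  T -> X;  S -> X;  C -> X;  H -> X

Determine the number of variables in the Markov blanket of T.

Recall MB(v) = parents ∪ children ∪ spouses, where spouses are the other parents of v's children.
Parents of T: C, E, Q.
Ch(T) = {X}.
For each child, the remaining parents (spouses of T):
  X: C, D, E, H, S
MB(T) = {C, D, E, H, Q, S, X}, which has 7 nodes.

7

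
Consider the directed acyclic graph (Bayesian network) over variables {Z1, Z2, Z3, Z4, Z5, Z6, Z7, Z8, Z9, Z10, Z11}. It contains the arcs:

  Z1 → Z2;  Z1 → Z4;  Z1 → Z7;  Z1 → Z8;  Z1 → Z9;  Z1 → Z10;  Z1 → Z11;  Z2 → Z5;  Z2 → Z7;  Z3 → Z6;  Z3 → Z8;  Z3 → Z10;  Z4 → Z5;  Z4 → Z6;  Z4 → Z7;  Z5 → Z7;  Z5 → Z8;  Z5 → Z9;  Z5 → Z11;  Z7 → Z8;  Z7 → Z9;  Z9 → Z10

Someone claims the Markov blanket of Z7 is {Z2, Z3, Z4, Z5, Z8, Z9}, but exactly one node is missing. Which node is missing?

Ch(Z7) = {Z8, Z9}.
Z7's parents: Z1, Z2, Z4, Z5.
Parents of each child, excluding Z7:
  parents(Z8) \ {Z7} = {Z1, Z3, Z5}.
  parents(Z9) \ {Z7} = {Z1, Z5}.
MB(Z7) = {Z1, Z2, Z3, Z4, Z5, Z8, Z9}.
Comparing with the claimed set, Z1 is missing.

Z1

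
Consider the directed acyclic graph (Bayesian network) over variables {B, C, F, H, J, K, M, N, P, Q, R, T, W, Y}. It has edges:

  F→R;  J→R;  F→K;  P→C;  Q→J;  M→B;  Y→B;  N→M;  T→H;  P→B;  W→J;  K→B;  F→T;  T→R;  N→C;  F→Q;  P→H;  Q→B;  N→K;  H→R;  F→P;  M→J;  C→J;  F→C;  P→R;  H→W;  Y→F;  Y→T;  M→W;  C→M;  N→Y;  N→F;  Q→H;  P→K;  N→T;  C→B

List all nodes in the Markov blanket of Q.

A node's Markov blanket = Pa ∪ Ch ∪ (parents of Ch other than the node itself).
Q's parents: F.
Ch(Q) = {B, H, J}.
For each child, the remaining parents (spouses of Q):
  parents(H) \ {Q} = {P, T}.
  J also has parents C, M, W.
  B also has parents C, K, M, P, Y.
Union: {F} ∪ {B, H, J} ∪ {C, K, M, P, T, W, Y} = {B, C, F, H, J, K, M, P, T, W, Y}.

{B, C, F, H, J, K, M, P, T, W, Y}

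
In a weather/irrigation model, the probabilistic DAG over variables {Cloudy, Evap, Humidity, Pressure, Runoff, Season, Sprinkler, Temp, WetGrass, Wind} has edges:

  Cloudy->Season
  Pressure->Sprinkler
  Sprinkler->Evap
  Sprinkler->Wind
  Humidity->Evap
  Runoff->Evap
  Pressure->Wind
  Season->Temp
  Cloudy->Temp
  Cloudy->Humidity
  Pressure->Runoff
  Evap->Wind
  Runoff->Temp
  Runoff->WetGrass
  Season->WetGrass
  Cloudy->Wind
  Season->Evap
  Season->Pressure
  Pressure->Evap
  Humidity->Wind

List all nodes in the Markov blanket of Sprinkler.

{Cloudy, Evap, Humidity, Pressure, Runoff, Season, Wind}

Pa(Sprinkler) = {Pressure}.
Ch(Sprinkler) = {Evap, Wind}.
Parents of each child, excluding Sprinkler:
  Evap also has parents Humidity, Pressure, Runoff, Season.
  Wind's other parents are Cloudy, Evap, Humidity, Pressure.
Union: {Pressure} ∪ {Evap, Wind} ∪ {Cloudy, Evap, Humidity, Pressure, Runoff, Season} = {Cloudy, Evap, Humidity, Pressure, Runoff, Season, Wind}.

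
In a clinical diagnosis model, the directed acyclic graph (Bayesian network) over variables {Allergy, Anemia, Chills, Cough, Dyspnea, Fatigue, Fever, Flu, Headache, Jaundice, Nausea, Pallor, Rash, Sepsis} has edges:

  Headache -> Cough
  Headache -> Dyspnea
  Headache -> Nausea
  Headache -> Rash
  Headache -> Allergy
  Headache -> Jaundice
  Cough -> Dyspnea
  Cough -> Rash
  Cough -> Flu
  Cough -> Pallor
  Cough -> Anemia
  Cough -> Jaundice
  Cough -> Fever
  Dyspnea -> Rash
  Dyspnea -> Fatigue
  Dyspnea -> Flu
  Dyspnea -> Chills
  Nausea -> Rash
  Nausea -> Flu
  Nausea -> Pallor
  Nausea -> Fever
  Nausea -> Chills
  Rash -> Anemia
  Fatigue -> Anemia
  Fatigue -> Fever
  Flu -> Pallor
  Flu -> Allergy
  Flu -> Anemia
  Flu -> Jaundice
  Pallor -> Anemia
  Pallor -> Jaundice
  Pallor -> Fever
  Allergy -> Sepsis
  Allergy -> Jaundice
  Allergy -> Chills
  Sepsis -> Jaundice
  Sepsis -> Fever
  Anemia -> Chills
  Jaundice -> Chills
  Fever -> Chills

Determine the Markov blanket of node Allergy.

A node's Markov blanket = Pa ∪ Ch ∪ (parents of Ch other than the node itself).
Pa(Allergy) = {Flu, Headache}.
Ch(Allergy) = {Chills, Jaundice, Sepsis}.
Co-parents of Allergy (other parents of its children):
  Sepsis has no other parent.
  Jaundice also has parents Cough, Flu, Headache, Pallor, Sepsis.
  Chills's other parents are Anemia, Dyspnea, Fever, Jaundice, Nausea.
Union: {Flu, Headache} ∪ {Chills, Jaundice, Sepsis} ∪ {Anemia, Cough, Dyspnea, Fever, Flu, Headache, Jaundice, Nausea, Pallor, Sepsis} = {Anemia, Chills, Cough, Dyspnea, Fever, Flu, Headache, Jaundice, Nausea, Pallor, Sepsis}.

{Anemia, Chills, Cough, Dyspnea, Fever, Flu, Headache, Jaundice, Nausea, Pallor, Sepsis}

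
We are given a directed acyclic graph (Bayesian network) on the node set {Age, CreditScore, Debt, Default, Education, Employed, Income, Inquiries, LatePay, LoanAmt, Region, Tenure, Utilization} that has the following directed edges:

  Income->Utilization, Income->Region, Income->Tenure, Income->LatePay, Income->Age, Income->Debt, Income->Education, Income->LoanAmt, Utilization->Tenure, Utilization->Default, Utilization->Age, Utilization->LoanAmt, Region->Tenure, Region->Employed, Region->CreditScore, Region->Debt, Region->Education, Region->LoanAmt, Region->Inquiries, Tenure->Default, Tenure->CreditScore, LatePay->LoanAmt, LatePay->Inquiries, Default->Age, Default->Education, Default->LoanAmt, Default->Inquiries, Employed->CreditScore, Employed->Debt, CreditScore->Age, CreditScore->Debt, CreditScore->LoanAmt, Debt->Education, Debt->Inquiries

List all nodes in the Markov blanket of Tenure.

{CreditScore, Default, Employed, Income, Region, Utilization}

Pa(Tenure) = {Income, Region, Utilization}.
Children of Tenure: CreditScore, Default.
For each child, the remaining parents (spouses of Tenure):
  parents(Default) \ {Tenure} = {Utilization}.
  CreditScore also has parents Employed, Region.
So the Markov blanket of Tenure is {CreditScore, Default, Employed, Income, Region, Utilization}.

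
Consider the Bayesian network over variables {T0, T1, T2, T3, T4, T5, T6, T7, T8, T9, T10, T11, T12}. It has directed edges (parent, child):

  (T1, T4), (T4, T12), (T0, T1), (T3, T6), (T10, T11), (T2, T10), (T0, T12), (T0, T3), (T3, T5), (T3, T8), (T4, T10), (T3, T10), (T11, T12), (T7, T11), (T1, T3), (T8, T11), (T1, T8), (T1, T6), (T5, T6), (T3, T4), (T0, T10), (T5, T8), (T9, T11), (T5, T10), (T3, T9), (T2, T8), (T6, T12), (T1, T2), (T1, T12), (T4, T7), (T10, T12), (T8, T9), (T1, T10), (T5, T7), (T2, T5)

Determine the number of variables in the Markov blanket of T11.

T11 has child T12.
Pa(T11) = {T7, T8, T9, T10}.
Other parents of T11's children:
  T12's other parents are T0, T1, T4, T6, T10.
MB(T11) = {T0, T1, T4, T6, T7, T8, T9, T10, T12}, which has 9 nodes.

9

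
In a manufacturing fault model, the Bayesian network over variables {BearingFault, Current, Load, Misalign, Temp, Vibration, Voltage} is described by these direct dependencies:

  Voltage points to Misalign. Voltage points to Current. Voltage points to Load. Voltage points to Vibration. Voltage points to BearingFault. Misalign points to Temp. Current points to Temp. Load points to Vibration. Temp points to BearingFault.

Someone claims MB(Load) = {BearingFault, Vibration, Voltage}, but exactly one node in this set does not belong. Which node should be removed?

BearingFault

By definition, MB(Load) is built from Load's parents, Load's children, and the co-parents of Load.
Load's parents: Voltage.
Ch(Load) = {Vibration}.
For each child, the remaining parents (spouses of Load):
  Vibration: Voltage
MB(Load) = {Vibration, Voltage}.
BearingFault is neither a parent, child, nor co-parent of Load, so it does not belong.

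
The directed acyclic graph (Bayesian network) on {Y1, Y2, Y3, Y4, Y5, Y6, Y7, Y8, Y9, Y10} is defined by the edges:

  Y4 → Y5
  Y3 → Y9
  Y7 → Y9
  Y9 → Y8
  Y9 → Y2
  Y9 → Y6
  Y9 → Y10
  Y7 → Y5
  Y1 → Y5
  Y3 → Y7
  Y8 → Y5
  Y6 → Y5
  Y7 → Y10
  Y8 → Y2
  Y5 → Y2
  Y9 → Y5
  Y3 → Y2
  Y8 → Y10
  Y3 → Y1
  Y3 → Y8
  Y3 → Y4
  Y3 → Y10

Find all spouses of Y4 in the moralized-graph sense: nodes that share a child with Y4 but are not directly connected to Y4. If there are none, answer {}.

Children of Y4: Y5.
  Y5's other parents are Y1, Y6, Y7, Y8, Y9.
Excluding nodes already adjacent to Y4 (Y3, Y5), the co-parent-only contribution is {Y1, Y6, Y7, Y8, Y9}.

{Y1, Y6, Y7, Y8, Y9}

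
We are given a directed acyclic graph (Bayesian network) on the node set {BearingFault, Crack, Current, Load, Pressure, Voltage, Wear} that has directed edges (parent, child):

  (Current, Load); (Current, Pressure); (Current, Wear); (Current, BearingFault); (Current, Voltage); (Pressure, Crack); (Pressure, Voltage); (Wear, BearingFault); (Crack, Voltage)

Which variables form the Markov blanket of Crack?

A node's Markov blanket = Pa ∪ Ch ∪ (parents of Ch other than the node itself).
Crack's children: Voltage.
Parents of Crack: Pressure.
For each child, the remaining parents (spouses of Crack):
  Voltage also has parents Current, Pressure.
Union: {Pressure} ∪ {Voltage} ∪ {Current, Pressure} = {Current, Pressure, Voltage}.

{Current, Pressure, Voltage}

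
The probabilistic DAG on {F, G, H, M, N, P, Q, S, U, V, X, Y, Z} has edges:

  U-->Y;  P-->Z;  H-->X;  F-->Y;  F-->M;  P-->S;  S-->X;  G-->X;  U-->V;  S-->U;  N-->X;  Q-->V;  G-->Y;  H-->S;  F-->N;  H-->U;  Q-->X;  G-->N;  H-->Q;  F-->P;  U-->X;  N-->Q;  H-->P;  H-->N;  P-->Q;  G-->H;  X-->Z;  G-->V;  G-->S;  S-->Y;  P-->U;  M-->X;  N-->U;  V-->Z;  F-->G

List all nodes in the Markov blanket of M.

{F, G, H, N, Q, S, U, X}

Children of M: X.
Pa(M) = {F}.
For each child, the remaining parents (spouses of M):
  parents(X) \ {M} = {G, H, N, Q, S, U}.
Taking the union gives {F, G, H, N, Q, S, U, X}.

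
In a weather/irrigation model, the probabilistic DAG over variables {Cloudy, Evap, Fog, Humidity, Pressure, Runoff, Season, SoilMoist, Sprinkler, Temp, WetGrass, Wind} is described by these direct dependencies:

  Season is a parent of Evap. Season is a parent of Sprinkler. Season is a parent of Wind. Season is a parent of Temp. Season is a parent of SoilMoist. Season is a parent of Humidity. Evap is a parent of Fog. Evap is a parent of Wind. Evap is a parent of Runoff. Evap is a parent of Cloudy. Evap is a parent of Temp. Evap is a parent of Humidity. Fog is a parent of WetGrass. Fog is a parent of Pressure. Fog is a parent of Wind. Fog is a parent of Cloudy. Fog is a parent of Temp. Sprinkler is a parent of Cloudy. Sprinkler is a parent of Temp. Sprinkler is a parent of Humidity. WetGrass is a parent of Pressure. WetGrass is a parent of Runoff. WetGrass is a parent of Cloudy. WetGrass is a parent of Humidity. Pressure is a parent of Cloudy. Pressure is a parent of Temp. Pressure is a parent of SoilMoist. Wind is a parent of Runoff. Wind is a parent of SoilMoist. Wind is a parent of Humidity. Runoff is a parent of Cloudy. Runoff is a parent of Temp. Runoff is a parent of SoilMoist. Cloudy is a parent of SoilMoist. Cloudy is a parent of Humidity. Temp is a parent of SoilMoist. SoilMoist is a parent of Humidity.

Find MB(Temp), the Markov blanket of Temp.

A node's Markov blanket = Pa ∪ Ch ∪ (parents of Ch other than the node itself).
Parents of Temp: Evap, Fog, Pressure, Runoff, Season, Sprinkler.
Ch(Temp) = {SoilMoist}.
Parents of each child, excluding Temp:
  SoilMoist: Cloudy, Pressure, Runoff, Season, Wind
Taking the union gives {Cloudy, Evap, Fog, Pressure, Runoff, Season, SoilMoist, Sprinkler, Wind}.

{Cloudy, Evap, Fog, Pressure, Runoff, Season, SoilMoist, Sprinkler, Wind}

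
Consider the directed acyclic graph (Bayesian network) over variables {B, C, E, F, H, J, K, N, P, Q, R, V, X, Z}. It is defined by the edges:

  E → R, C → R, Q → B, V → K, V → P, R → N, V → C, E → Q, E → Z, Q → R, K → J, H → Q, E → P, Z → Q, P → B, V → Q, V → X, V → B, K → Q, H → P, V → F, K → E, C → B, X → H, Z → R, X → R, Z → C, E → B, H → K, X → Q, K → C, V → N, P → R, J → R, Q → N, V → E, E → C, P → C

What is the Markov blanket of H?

By definition, MB(H) is built from H's parents, H's children, and the co-parents of H.
Parents of H: X.
Children of H: K, P, Q.
Parents of each child, excluding H:
  K: V
  Q: E, K, V, X, Z
  P: E, V
Union: {X} ∪ {K, P, Q} ∪ {E, K, V, X, Z} = {E, K, P, Q, V, X, Z}.

{E, K, P, Q, V, X, Z}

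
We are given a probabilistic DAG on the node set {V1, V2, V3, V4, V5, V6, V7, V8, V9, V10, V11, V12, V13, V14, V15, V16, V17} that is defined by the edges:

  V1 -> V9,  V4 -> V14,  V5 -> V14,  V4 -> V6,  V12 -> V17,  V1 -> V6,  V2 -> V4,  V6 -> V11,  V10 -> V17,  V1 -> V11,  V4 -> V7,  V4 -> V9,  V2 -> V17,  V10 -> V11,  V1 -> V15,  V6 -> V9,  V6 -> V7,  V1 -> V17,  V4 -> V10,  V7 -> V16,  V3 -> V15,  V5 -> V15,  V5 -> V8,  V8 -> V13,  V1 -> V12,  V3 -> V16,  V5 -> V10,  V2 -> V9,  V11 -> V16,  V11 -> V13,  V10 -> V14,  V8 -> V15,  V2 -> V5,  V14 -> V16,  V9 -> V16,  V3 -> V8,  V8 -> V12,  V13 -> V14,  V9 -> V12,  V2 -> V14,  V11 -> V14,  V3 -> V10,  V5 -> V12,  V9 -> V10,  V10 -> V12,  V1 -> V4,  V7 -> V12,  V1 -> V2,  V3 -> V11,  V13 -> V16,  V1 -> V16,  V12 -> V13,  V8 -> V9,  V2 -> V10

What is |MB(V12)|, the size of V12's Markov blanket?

The Markov blanket of a node is its parents, its children, and the other parents of its children.
V12 has parents V1, V5, V7, V8, V9, V10.
V12's children: V13, V17.
Parents of each child, excluding V12:
  V13: V8, V11
  V17: V1, V2, V10
MB(V12) = {V1, V2, V5, V7, V8, V9, V10, V11, V13, V17}, which has 10 nodes.

10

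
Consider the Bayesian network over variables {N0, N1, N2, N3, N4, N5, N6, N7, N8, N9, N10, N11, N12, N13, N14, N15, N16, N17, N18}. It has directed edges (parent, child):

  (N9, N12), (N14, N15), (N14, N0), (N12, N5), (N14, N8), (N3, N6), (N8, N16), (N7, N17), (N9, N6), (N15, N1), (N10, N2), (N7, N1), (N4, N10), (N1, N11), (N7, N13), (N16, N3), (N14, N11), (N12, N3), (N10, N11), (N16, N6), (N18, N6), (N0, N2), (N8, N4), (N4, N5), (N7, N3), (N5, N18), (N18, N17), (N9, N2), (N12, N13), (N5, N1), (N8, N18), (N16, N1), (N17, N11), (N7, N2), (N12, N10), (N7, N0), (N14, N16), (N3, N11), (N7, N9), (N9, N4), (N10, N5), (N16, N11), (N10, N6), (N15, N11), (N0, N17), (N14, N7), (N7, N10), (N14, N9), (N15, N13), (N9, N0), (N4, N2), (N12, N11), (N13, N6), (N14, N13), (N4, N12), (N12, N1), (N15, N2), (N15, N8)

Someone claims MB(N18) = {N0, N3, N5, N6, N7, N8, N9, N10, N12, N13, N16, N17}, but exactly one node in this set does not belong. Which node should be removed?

The Markov blanket of a node is its parents, its children, and the other parents of its children.
Ch(N18) = {N6, N17}.
Pa(N18) = {N5, N8}.
Co-parents of N18 (other parents of its children):
  parents(N17) \ {N18} = {N0, N7}.
  N6 also has parents N3, N9, N10, N13, N16.
MB(N18) = {N0, N3, N5, N6, N7, N8, N9, N10, N13, N16, N17}.
N12 is neither a parent, child, nor co-parent of N18, so it does not belong.

N12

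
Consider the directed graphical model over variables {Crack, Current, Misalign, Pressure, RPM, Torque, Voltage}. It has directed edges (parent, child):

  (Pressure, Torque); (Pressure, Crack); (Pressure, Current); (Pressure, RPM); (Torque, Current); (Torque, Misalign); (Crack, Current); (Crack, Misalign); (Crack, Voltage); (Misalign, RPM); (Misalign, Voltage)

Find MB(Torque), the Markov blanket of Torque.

{Crack, Current, Misalign, Pressure}

The Markov blanket of a node is its parents, its children, and the other parents of its children.
Torque's parents: Pressure.
Children of Torque: Current, Misalign.
Co-parents of Torque (other parents of its children):
  Current's other parents are Crack, Pressure.
  Misalign also has parent Crack.
Taking the union gives {Crack, Current, Misalign, Pressure}.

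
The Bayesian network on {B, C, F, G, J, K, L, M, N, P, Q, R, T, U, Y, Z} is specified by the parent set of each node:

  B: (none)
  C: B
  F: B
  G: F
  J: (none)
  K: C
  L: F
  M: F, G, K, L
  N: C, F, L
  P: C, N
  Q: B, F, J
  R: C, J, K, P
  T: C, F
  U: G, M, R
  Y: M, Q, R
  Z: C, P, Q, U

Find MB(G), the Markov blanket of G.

{F, K, L, M, R, U}

The Markov blanket of a node is its parents, its children, and the other parents of its children.
Pa(G) = {F}.
G's children: M, U.
Co-parents of G (other parents of its children):
  M also has parents F, K, L.
  U's other parents are M, R.
So the Markov blanket of G is {F, K, L, M, R, U}.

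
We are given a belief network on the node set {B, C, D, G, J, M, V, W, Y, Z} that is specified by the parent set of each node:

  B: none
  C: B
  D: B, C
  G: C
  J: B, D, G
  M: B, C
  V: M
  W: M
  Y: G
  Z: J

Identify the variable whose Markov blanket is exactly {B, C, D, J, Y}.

G

The target node must have every member of {B, C, D, J, Y} as a parent, child, or co-parent, and no others.
Parents of G: C; children: J, Y; co-parents: B, D.
These exactly cover the given set, so the node is G.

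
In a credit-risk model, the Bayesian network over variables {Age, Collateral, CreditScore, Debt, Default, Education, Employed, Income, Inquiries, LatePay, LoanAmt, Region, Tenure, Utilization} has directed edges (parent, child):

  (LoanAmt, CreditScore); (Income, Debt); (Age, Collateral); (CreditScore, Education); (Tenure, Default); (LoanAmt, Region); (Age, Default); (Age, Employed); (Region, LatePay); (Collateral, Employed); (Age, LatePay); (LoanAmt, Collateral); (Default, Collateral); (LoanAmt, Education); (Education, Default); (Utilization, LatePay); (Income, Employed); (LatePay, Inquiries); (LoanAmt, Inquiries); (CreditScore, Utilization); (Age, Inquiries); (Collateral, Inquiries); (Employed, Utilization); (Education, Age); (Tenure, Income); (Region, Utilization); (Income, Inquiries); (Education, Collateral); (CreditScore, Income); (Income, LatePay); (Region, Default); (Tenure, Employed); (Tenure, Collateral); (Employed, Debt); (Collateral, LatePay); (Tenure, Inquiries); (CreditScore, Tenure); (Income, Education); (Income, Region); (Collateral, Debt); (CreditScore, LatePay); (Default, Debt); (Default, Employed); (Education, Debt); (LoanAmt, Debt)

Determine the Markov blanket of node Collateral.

A node's Markov blanket = Pa ∪ Ch ∪ (parents of Ch other than the node itself).
Collateral has children Debt, Employed, Inquiries, LatePay.
Collateral has parents Age, Default, Education, LoanAmt, Tenure.
Other parents of Collateral's children:
  Employed: Age, Default, Income, Tenure
  Debt: Default, Education, Employed, Income, LoanAmt
  LatePay: Age, CreditScore, Income, Region, Utilization
  Inquiries: Age, Income, LatePay, LoanAmt, Tenure
So the Markov blanket of Collateral is {Age, CreditScore, Debt, Default, Education, Employed, Income, Inquiries, LatePay, LoanAmt, Region, Tenure, Utilization}.

{Age, CreditScore, Debt, Default, Education, Employed, Income, Inquiries, LatePay, LoanAmt, Region, Tenure, Utilization}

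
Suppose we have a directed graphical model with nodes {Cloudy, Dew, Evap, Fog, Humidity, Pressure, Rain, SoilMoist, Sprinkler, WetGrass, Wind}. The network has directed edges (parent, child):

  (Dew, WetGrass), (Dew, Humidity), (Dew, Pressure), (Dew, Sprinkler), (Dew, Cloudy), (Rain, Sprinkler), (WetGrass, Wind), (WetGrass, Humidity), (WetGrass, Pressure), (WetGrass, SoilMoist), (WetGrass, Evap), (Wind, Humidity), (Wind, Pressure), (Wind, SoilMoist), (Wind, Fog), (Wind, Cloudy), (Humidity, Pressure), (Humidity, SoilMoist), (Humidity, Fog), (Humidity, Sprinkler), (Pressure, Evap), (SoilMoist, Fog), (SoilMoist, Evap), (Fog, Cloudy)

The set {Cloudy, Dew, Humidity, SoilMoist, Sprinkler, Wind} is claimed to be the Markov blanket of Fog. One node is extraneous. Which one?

Sprinkler

By definition, MB(Fog) is built from Fog's parents, Fog's children, and the co-parents of Fog.
Pa(Fog) = {Humidity, SoilMoist, Wind}.
Fog's children: Cloudy.
Parents of each child, excluding Fog:
  Cloudy: Dew, Wind
MB(Fog) = {Cloudy, Dew, Humidity, SoilMoist, Wind}.
Sprinkler is neither a parent, child, nor co-parent of Fog, so it does not belong.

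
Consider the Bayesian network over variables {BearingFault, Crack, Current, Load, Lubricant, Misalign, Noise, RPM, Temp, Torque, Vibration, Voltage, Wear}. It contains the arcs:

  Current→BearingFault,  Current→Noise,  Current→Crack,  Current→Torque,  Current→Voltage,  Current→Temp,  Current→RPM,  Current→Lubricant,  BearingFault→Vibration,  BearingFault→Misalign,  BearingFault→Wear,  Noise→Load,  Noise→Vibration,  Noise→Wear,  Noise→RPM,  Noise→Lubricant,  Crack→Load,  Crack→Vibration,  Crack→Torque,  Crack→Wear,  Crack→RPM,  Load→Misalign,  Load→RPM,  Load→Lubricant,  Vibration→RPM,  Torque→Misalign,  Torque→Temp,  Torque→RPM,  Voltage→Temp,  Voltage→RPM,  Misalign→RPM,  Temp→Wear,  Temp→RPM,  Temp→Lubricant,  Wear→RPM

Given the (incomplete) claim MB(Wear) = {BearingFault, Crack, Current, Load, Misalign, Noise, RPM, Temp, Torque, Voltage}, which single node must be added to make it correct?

Vibration

Wear's parents: BearingFault, Crack, Noise, Temp.
Wear has child RPM.
For each child, the remaining parents (spouses of Wear):
  RPM's other parents are Crack, Current, Load, Misalign, Noise, Temp, Torque, Vibration, Voltage.
MB(Wear) = {BearingFault, Crack, Current, Load, Misalign, Noise, RPM, Temp, Torque, Vibration, Voltage}.
Comparing with the claimed set, Vibration is missing.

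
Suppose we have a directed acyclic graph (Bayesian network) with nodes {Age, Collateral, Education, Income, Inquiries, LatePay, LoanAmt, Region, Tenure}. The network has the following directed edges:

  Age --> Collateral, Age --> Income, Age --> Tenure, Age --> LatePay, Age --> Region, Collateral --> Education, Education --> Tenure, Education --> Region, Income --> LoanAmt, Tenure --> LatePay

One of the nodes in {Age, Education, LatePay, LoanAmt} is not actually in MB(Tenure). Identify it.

LoanAmt

Tenure has child LatePay.
Tenure has parents Age, Education.
Co-parents of Tenure (other parents of its children):
  LatePay also has parent Age.
MB(Tenure) = {Age, Education, LatePay}.
LoanAmt is neither a parent, child, nor co-parent of Tenure, so it does not belong.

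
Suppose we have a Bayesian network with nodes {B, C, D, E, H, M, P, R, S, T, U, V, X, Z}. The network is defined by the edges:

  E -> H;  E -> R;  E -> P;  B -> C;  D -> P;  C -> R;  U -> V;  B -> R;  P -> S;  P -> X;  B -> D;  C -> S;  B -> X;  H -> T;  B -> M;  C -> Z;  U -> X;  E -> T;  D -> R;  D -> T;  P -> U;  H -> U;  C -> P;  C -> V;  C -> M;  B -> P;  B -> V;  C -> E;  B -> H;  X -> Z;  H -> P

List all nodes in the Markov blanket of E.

A node's Markov blanket = Pa ∪ Ch ∪ (parents of Ch other than the node itself).
Parents of E: C.
Children of E: H, P, R, T.
Other parents of E's children:
  parents(H) \ {E} = {B}.
  P's other parents are B, C, D, H.
  R also has parents B, C, D.
  parents(T) \ {E} = {D, H}.
Union: {C} ∪ {H, P, R, T} ∪ {B, C, D, H} = {B, C, D, H, P, R, T}.

{B, C, D, H, P, R, T}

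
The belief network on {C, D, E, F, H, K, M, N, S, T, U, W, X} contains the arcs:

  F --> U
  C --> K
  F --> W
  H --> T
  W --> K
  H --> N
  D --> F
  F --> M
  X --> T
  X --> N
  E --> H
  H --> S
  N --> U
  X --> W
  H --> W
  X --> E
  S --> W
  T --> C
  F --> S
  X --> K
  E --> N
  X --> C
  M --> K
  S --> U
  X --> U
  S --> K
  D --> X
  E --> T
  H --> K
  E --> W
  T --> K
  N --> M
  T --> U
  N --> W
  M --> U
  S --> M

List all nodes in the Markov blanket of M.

Recall MB(v) = parents ∪ children ∪ spouses, where spouses are the other parents of v's children.
M has parents F, N, S.
Ch(M) = {K, U}.
Co-parents of M (other parents of its children):
  parents(K) \ {M} = {C, H, S, T, W, X}.
  U also has parents F, N, S, T, X.
So the Markov blanket of M is {C, F, H, K, N, S, T, U, W, X}.

{C, F, H, K, N, S, T, U, W, X}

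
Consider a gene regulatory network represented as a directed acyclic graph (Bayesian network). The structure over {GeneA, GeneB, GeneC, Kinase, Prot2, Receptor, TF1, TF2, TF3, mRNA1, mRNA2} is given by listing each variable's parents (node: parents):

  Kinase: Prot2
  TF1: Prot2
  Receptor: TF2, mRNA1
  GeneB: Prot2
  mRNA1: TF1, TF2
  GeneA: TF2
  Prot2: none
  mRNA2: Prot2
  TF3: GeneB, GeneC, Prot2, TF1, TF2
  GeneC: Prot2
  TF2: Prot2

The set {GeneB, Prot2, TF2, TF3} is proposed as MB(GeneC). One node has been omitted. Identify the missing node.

TF1

The Markov blanket of a node is its parents, its children, and the other parents of its children.
Pa(GeneC) = {Prot2}.
Ch(GeneC) = {TF3}.
Other parents of GeneC's children:
  TF3 also has parents GeneB, Prot2, TF1, TF2.
MB(GeneC) = {GeneB, Prot2, TF1, TF2, TF3}.
Comparing with the claimed set, TF1 is missing.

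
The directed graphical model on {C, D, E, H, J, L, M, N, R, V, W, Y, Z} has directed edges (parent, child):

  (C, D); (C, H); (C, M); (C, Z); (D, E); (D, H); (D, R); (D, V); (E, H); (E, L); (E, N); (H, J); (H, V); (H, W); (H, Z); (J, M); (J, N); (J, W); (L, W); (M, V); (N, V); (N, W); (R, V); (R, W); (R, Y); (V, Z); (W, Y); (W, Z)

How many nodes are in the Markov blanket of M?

7

Pa(M) = {C, J}.
Ch(M) = {V}.
Other parents of M's children:
  parents(V) \ {M} = {D, H, N, R}.
MB(M) = {C, D, H, J, N, R, V}, which has 7 nodes.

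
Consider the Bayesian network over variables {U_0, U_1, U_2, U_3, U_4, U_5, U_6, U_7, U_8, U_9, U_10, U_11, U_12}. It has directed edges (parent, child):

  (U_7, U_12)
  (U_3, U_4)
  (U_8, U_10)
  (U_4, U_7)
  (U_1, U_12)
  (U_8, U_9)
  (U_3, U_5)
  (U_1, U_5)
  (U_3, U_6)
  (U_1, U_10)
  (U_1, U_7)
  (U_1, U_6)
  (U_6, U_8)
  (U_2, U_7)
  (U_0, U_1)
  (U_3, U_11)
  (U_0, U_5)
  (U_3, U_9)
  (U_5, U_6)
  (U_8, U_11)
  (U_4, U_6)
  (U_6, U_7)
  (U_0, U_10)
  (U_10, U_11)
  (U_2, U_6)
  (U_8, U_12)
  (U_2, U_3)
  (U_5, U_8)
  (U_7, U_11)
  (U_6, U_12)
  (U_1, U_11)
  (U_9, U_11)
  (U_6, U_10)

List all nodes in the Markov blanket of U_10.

U_10's parents: U_0, U_1, U_6, U_8.
U_10's children: U_11.
Parents of each child, excluding U_10:
  parents(U_11) \ {U_10} = {U_1, U_3, U_7, U_8, U_9}.
Union: {U_0, U_1, U_6, U_8} ∪ {U_11} ∪ {U_1, U_3, U_7, U_8, U_9} = {U_0, U_1, U_3, U_6, U_7, U_8, U_9, U_11}.

{U_0, U_1, U_3, U_6, U_7, U_8, U_9, U_11}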